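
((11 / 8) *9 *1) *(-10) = -495 / 4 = -123.75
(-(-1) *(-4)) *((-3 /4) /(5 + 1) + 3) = -23 /2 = -11.50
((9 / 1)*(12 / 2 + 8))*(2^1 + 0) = 252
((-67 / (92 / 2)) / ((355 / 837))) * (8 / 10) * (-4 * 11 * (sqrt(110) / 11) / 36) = 12462 * sqrt(110) / 40825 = 3.20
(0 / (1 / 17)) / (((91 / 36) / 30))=0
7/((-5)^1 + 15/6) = -14/5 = -2.80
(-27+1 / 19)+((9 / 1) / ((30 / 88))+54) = 53.45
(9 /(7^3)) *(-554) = -4986 /343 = -14.54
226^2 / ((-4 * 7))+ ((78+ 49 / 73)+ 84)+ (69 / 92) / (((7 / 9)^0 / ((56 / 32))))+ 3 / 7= -13569957 / 8176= -1659.73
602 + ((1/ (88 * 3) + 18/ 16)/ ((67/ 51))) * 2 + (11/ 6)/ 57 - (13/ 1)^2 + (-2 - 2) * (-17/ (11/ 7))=60243848/ 126027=478.02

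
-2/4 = -1/2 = -0.50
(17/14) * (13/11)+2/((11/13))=585/154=3.80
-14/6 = -7/3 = -2.33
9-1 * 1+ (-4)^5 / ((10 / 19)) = -9688 / 5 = -1937.60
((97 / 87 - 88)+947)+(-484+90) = 40552 / 87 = 466.11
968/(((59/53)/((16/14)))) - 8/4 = 409606/413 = 991.78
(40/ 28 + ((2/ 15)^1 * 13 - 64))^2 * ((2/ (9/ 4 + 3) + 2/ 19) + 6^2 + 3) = 128581420144/ 879795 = 146149.30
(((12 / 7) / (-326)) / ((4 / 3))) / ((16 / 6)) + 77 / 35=200681 / 91280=2.20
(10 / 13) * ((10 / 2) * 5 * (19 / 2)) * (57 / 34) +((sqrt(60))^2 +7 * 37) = 276373 / 442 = 625.28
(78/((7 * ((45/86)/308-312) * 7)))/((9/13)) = -1278992/173548431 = -0.01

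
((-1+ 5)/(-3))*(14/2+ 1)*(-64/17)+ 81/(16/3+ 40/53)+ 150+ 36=11821741/49368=239.46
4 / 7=0.57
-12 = -12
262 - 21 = 241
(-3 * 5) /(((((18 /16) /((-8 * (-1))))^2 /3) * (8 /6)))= -5120 /3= -1706.67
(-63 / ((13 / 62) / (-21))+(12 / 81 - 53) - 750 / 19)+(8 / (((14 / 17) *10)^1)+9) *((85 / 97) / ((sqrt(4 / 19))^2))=113366965567 / 18113004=6258.87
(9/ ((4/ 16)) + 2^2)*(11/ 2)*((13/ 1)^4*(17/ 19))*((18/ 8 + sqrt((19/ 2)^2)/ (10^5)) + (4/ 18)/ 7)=153557469315679/ 11970000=12828527.09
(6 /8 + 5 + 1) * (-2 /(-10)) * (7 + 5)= 81 /5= 16.20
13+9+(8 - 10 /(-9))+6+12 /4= 40.11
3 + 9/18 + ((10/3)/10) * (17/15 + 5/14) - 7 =-946/315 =-3.00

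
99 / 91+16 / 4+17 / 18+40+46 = 150749 / 1638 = 92.03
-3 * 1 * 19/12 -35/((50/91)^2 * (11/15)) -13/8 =-361827/2200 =-164.47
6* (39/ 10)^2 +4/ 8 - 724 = -15806/ 25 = -632.24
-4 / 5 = -0.80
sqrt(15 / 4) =sqrt(15) / 2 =1.94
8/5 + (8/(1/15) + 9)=653/5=130.60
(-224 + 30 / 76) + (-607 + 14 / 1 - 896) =-65079 / 38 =-1712.61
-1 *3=-3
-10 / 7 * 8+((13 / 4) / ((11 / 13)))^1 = -2337 / 308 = -7.59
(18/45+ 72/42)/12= 37/210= 0.18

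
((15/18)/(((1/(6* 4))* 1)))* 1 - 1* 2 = 18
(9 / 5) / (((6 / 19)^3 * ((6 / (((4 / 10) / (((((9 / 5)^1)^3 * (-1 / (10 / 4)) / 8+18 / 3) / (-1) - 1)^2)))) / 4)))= 857375000 / 2531397969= 0.34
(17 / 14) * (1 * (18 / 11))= 153 / 77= 1.99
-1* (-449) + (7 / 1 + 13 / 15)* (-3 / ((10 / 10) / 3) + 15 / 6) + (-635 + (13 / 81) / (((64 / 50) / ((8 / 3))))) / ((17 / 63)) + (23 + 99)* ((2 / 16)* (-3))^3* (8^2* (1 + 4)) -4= -18437477 / 4590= -4016.88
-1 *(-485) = 485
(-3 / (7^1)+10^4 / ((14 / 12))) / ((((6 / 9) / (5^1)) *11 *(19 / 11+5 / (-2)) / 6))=-771390 / 17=-45375.88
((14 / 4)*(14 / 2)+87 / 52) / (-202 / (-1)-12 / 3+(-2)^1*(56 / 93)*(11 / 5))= 632865 / 4723576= 0.13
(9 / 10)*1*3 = 27 / 10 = 2.70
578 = 578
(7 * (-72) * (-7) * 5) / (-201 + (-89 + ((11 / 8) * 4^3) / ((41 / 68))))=-361620 / 2953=-122.46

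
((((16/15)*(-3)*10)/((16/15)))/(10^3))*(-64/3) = 16/25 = 0.64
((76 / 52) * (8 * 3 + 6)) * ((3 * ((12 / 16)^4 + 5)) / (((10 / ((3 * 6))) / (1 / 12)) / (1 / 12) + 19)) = 129295 / 18304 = 7.06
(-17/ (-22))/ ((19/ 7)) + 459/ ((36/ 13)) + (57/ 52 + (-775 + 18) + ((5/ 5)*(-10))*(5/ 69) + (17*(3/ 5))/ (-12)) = -2217594851/ 3749460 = -591.44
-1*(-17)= 17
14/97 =0.14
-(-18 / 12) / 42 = 1 / 28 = 0.04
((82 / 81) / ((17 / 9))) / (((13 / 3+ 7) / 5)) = 205 / 867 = 0.24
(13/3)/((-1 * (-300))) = 13/900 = 0.01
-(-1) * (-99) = -99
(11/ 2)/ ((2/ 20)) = 55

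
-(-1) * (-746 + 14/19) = -14160/19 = -745.26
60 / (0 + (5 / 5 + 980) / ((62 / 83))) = 0.05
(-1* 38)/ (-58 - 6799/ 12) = 456/ 7495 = 0.06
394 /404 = 197 /202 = 0.98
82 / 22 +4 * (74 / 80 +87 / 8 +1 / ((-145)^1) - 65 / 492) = 1976416 / 39237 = 50.37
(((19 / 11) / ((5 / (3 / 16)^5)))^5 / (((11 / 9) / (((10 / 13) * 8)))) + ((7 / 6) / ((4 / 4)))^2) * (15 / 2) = 13969959692375170990370150006600449111417 / 1368485847416343280672674063461646336000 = 10.21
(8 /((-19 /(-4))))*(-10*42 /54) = -2240 /171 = -13.10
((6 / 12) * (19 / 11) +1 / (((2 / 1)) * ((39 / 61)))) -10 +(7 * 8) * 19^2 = 8669080 / 429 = 20207.65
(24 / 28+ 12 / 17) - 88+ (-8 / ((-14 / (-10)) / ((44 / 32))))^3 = -3332389 / 5831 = -571.50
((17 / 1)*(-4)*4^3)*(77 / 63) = -47872 / 9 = -5319.11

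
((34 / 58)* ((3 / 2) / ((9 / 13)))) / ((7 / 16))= 1768 / 609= 2.90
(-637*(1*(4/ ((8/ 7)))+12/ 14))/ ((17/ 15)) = -83265/ 34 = -2448.97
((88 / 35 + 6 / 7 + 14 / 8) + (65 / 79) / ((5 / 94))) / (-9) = -227723 / 99540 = -2.29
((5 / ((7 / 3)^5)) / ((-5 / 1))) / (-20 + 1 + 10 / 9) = 2187 / 2705927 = 0.00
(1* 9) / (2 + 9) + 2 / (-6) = 16 / 33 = 0.48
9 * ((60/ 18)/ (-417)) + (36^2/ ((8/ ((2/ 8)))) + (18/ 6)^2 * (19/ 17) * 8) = 571367/ 4726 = 120.90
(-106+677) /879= 0.65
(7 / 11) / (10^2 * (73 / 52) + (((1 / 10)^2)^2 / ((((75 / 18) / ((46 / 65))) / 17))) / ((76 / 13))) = 2161250000 / 476781417739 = 0.00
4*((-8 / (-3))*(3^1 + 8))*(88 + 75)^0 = 352 / 3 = 117.33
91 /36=2.53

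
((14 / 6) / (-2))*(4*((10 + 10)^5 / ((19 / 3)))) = -44800000 / 19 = -2357894.74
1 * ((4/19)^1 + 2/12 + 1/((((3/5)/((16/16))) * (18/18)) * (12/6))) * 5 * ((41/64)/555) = 943/134976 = 0.01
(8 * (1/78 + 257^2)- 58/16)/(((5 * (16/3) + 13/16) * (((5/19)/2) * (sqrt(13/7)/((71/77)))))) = 177913895636 * sqrt(91)/17164147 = 98879.97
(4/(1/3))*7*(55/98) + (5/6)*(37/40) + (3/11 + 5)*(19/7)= 32855/528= 62.23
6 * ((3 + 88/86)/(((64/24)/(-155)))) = -241335/172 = -1403.11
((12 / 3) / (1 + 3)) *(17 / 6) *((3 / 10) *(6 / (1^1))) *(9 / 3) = 153 / 10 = 15.30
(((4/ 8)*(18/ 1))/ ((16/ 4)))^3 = 729/ 64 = 11.39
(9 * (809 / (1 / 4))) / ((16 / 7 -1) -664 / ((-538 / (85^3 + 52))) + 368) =54840492 / 1428042713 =0.04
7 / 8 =0.88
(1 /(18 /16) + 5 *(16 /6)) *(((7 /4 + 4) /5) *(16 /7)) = 37.38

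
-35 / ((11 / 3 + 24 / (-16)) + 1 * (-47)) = 210 / 269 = 0.78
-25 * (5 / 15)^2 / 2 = -25 / 18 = -1.39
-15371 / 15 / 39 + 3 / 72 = -122773 / 4680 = -26.23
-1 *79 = -79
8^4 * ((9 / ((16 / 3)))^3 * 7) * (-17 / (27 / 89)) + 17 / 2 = -15441661 / 2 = -7720830.50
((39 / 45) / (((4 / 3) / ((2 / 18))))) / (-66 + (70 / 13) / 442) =-37349 / 34124940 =-0.00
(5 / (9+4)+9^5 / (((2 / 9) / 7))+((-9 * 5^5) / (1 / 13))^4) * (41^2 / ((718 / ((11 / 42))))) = 8591663917568779885945076981 / 784056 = 10957972284592911585326.91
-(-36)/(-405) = -4/45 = -0.09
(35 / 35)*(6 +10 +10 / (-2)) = 11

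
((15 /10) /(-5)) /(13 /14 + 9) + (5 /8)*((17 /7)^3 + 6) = 24166601 /1907080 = 12.67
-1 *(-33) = 33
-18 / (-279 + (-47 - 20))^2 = -9 / 59858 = -0.00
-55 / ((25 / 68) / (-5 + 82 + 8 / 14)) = -11604.69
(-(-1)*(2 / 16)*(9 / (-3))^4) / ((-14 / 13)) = -1053 / 112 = -9.40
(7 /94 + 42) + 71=10629 /94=113.07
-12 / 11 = -1.09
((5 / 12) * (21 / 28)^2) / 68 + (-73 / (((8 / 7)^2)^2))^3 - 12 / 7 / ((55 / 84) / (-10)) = -78328.54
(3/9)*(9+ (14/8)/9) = 3.06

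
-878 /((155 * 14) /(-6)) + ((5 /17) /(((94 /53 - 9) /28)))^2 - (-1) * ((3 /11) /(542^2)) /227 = 125726582082570298367 /33739779833611169780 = 3.73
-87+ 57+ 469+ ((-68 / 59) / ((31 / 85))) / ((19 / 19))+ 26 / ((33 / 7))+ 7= 27061360 / 60357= 448.35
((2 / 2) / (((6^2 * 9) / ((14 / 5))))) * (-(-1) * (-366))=-427 / 135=-3.16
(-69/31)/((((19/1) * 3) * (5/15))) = -69/589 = -0.12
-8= -8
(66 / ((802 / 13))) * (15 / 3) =2145 / 401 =5.35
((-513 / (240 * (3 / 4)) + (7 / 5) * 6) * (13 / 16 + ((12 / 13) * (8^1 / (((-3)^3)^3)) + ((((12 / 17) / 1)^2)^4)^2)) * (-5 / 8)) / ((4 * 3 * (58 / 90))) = -0.37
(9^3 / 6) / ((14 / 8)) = 486 / 7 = 69.43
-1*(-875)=875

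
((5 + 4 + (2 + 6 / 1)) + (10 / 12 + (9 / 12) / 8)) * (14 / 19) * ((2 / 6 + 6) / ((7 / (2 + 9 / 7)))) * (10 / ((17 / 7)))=197915 / 1224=161.70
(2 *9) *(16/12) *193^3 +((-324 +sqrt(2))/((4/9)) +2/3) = 9 *sqrt(2)/4 +517609919/3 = 172536642.85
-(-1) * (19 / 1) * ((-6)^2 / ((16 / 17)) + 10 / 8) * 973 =1460473 / 2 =730236.50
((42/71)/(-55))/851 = -42/3323155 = -0.00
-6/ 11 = -0.55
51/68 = 3/4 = 0.75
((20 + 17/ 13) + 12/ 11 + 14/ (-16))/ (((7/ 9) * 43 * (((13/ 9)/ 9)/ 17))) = 68.17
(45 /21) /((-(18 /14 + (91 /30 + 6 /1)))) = -450 /2167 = -0.21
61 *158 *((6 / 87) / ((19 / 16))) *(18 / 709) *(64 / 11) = 355295232 / 4297249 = 82.68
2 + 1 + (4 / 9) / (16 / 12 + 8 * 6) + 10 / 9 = 1372 / 333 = 4.12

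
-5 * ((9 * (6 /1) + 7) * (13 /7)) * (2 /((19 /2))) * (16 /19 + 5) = -1760460 /2527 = -696.66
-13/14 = -0.93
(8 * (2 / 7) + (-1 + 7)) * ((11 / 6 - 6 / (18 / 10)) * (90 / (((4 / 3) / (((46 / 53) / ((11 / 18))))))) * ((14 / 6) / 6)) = -270135 / 583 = -463.35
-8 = -8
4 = 4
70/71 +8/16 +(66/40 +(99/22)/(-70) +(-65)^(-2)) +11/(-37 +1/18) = 110678248/39896675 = 2.77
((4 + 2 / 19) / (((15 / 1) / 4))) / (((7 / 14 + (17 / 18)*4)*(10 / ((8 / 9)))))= 832 / 36575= 0.02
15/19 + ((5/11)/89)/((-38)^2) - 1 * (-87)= 87.79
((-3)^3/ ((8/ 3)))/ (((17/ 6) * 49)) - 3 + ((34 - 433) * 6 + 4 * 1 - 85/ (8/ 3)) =-16159853/ 6664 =-2424.95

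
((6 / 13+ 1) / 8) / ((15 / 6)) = 19 / 260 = 0.07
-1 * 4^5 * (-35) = 35840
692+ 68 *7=1168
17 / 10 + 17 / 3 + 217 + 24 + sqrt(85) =sqrt(85) + 7451 / 30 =257.59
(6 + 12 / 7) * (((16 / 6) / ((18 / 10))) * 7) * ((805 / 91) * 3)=27600 / 13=2123.08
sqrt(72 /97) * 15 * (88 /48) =165 * sqrt(194) /97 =23.69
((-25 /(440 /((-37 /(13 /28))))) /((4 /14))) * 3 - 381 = -190737 /572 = -333.46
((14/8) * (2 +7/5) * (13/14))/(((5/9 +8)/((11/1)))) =1989/280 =7.10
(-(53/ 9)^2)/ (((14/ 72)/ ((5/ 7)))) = -56180/ 441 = -127.39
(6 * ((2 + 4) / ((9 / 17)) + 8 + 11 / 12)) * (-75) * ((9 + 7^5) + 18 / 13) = -1992229425 / 13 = -153248417.31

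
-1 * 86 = -86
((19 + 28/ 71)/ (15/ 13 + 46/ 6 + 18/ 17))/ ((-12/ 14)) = -2130219/ 930100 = -2.29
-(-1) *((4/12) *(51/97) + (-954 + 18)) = -90775/97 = -935.82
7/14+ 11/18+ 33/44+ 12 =499/36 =13.86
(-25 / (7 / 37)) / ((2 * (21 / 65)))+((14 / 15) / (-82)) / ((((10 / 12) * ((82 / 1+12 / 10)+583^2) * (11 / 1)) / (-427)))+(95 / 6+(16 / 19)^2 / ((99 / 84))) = -38256753245277239 / 203415710914185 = -188.07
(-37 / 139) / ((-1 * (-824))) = -37 / 114536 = -0.00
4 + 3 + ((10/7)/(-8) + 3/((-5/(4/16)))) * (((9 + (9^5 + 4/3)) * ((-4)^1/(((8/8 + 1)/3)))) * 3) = 12225527/35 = 349300.77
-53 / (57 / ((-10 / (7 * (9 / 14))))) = 1060 / 513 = 2.07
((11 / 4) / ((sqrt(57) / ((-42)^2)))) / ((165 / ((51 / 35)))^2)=867*sqrt(57) / 130625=0.05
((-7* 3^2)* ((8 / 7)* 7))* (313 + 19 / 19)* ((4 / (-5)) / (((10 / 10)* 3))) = 211008 / 5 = 42201.60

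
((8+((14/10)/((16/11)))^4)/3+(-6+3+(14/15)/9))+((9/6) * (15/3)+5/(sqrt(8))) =5 * sqrt(2)/4+8356825369/1105920000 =9.32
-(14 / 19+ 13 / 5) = -317 / 95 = -3.34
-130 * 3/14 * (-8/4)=390/7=55.71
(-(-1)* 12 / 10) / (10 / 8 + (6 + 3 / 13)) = 312 / 1945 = 0.16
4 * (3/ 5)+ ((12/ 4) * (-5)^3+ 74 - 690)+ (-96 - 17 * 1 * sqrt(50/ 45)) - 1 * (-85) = -4998/ 5 - 17 * sqrt(10)/ 3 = -1017.52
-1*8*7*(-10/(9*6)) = 280/27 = 10.37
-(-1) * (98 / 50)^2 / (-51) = -2401 / 31875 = -0.08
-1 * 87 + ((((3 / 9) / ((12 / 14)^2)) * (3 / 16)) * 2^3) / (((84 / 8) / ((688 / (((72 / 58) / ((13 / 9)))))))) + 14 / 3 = -66586 / 2187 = -30.45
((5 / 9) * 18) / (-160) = -1 / 16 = -0.06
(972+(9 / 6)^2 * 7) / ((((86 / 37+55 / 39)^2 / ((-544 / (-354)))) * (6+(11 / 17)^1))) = 10969287732 / 669960163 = 16.37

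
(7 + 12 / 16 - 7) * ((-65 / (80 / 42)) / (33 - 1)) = -819 / 1024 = -0.80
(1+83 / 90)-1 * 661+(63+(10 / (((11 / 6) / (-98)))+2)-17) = -1134167 / 990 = -1145.62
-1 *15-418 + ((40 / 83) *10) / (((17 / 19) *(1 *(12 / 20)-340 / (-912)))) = -668893967 / 1564799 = -427.46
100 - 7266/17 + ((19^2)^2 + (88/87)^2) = 16726796627/128673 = 129994.61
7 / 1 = 7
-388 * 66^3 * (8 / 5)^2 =-7139100672 / 25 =-285564026.88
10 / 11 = 0.91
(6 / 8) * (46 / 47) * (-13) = -897 / 94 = -9.54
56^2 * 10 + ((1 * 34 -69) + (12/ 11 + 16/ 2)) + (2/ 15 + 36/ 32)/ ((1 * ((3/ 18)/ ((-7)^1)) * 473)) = 296419443/ 9460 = 31333.98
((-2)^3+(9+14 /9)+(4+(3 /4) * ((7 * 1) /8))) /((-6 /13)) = -27001 /1728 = -15.63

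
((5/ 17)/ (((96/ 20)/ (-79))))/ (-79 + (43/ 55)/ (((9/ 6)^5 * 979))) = 8613853875/ 140577908104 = 0.06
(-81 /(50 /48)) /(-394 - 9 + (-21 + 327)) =1944 /2425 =0.80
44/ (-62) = -0.71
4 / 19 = 0.21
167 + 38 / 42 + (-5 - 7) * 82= -17138 / 21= -816.10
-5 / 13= -0.38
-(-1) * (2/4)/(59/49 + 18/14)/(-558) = -49/136152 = -0.00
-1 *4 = -4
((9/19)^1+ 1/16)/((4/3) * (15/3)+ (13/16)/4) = 0.08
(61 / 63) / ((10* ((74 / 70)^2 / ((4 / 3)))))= 4270 / 36963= 0.12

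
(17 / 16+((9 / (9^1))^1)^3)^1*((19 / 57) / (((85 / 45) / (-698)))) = -34551 / 136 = -254.05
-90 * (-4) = 360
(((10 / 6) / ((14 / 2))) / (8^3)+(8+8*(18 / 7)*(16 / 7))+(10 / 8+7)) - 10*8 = -1259101 / 75264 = -16.73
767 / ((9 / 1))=767 / 9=85.22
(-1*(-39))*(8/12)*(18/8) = 117/2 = 58.50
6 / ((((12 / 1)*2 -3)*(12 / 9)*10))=3 / 140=0.02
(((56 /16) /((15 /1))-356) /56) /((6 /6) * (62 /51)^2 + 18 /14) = -9253491 /4025360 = -2.30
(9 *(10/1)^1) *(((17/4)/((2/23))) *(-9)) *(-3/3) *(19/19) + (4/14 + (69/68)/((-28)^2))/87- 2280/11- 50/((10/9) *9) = 2008971658151/51019584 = 39376.48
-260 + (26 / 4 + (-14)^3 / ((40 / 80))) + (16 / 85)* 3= -975959 / 170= -5740.94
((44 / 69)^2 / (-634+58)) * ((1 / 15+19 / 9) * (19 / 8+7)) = -29645 / 2056752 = -0.01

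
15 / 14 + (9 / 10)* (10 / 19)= 411 / 266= 1.55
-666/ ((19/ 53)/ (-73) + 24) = -2576754/ 92837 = -27.76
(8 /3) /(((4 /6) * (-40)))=-1 /10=-0.10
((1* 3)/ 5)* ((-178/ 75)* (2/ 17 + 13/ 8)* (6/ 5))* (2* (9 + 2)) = -696069/ 10625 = -65.51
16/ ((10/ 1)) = 8/ 5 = 1.60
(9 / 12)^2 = 9 / 16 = 0.56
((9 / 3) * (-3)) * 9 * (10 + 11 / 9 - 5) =-504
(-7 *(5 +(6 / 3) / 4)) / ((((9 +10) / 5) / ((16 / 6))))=-27.02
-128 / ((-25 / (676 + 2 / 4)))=86592 / 25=3463.68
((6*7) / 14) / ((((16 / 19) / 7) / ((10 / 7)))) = 285 / 8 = 35.62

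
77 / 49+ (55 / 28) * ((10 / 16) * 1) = 627 / 224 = 2.80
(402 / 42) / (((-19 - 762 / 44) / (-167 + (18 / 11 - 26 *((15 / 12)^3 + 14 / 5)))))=4867483 / 63920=76.15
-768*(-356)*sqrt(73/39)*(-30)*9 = -100995984.90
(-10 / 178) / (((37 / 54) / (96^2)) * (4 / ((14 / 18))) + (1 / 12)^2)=-7.67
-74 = -74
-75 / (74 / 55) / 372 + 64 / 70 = 245507 / 321160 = 0.76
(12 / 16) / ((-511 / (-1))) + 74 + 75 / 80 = 612701 / 8176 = 74.94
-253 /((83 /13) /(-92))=302588 /83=3645.64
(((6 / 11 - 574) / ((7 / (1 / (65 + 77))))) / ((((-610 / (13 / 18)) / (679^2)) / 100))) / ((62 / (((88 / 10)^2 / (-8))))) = -29705661986 / 6041745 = -4916.74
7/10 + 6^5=77767/10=7776.70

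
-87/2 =-43.50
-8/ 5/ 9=-8/ 45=-0.18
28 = 28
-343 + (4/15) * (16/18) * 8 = -46049/135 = -341.10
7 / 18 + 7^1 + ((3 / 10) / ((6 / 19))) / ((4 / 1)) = 5491 / 720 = 7.63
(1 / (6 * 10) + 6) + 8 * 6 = 54.02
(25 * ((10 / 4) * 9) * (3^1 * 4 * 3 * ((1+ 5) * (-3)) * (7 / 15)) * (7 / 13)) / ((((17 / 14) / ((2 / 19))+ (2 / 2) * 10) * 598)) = -1852200 / 260429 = -7.11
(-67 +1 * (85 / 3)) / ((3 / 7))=-812 / 9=-90.22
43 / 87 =0.49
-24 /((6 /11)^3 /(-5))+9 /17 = 113216 /153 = 739.97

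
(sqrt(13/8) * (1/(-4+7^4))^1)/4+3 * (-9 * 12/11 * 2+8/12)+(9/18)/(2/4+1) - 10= -2197/33+sqrt(26)/38352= -66.58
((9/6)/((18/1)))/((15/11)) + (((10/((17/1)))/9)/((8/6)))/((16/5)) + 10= 246671/24480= 10.08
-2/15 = -0.13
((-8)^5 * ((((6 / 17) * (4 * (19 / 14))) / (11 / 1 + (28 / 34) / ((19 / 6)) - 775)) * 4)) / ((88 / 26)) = 4435968 / 45661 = 97.15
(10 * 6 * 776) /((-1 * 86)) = -541.40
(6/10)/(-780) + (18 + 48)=85799/1300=66.00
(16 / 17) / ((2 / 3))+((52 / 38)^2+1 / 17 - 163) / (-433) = 4739990 / 2657321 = 1.78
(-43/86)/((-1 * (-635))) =-1/1270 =-0.00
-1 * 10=-10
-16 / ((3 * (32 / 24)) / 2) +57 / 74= -535 / 74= -7.23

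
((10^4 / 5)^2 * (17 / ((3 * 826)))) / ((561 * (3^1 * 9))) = 2000000 / 1103949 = 1.81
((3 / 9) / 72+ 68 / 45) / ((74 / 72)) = 1637 / 1110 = 1.47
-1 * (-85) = 85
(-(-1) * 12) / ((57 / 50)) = 200 / 19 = 10.53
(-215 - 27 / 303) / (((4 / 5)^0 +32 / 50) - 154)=543100 / 384709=1.41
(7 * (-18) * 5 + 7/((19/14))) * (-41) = 486752/19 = 25618.53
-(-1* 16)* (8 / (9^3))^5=524288 / 205891132094649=0.00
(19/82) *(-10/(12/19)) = -1805/492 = -3.67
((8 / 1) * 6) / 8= 6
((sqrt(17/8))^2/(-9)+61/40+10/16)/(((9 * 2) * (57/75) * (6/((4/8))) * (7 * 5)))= 689/2068416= 0.00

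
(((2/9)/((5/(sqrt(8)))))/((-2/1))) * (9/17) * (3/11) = -6 * sqrt(2)/935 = -0.01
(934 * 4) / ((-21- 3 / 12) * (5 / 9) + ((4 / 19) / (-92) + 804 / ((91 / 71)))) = 5348502432 / 881141237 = 6.07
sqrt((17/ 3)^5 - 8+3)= sqrt(4255926)/ 27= 76.41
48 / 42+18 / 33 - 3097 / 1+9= -237646 / 77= -3086.31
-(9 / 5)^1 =-9 / 5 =-1.80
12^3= 1728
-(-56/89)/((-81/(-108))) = 224/267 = 0.84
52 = 52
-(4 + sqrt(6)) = -4 - sqrt(6) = -6.45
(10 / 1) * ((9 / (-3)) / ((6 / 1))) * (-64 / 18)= 160 / 9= 17.78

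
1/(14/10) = 5/7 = 0.71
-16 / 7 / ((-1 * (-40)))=-2 / 35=-0.06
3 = 3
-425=-425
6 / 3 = 2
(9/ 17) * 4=36/ 17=2.12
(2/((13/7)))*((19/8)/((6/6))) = 133/52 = 2.56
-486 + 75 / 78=-12611 / 26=-485.04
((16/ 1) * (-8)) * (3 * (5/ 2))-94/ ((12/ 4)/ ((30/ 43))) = -42220/ 43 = -981.86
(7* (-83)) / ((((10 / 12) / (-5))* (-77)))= -498 / 11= -45.27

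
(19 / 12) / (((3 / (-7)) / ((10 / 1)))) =-665 / 18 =-36.94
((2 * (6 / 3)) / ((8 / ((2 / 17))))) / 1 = 1 / 17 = 0.06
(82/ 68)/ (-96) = -41/ 3264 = -0.01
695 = 695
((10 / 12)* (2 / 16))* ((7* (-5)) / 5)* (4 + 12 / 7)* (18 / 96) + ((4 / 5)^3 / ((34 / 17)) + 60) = 237899 / 4000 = 59.47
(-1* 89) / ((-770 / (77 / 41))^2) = -89 / 168100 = -0.00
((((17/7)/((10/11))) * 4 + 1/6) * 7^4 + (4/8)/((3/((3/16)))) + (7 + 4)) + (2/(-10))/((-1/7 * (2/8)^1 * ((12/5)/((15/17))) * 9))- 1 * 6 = 26061.83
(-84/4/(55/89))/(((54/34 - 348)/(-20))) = -1.96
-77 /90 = -0.86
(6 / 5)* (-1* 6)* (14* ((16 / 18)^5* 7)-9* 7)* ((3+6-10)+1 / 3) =-4070584 / 98415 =-41.36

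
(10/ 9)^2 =100/ 81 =1.23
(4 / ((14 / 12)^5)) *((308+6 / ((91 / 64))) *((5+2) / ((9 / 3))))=1348.23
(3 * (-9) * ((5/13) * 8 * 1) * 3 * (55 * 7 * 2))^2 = 6224027040000/169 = 36828562366.86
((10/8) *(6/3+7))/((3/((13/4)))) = 195/16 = 12.19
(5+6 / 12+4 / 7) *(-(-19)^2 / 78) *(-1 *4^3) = 490960 / 273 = 1798.39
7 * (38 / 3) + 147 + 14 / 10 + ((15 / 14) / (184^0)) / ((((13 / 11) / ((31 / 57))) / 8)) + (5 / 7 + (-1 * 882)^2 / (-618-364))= -7009577311 / 12734085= -550.46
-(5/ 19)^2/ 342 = -25/ 123462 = -0.00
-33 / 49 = -0.67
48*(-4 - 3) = -336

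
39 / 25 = 1.56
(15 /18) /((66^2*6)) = 5 /156816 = 0.00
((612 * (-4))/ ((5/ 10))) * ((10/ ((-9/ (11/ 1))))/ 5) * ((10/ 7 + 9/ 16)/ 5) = 166804/ 35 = 4765.83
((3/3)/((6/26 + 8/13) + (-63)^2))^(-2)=2663385664/169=15759678.49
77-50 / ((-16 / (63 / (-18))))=1057 / 16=66.06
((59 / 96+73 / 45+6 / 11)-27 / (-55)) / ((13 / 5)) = 51847 / 41184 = 1.26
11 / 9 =1.22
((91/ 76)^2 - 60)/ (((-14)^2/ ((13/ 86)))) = -4397627/ 97360256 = -0.05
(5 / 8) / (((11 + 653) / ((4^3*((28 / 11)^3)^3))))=52892279767040 / 195709658353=270.26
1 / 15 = 0.07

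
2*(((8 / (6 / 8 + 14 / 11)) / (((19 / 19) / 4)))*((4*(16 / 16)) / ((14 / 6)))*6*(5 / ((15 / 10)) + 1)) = 878592 / 623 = 1410.26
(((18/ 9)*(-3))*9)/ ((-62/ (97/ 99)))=291/ 341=0.85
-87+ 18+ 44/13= -853/13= -65.62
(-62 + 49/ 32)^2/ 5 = 748845/ 1024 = 731.29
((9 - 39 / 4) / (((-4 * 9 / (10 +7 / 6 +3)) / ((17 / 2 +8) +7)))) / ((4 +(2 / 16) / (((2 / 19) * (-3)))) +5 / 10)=3995 / 2364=1.69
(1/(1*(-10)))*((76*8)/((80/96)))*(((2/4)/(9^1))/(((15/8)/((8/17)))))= -19456/19125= -1.02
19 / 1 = 19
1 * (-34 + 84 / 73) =-2398 / 73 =-32.85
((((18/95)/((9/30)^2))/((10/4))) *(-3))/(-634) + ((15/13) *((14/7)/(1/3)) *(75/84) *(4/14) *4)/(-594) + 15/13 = 145086619/126609483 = 1.15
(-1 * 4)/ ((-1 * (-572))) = -1/ 143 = -0.01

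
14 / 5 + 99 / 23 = 817 / 115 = 7.10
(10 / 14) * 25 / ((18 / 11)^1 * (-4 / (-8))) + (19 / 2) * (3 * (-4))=-5807 / 63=-92.17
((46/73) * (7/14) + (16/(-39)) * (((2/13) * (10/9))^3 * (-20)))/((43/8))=12988214888/196071065073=0.07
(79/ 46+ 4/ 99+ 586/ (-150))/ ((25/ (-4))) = 489298/ 1423125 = 0.34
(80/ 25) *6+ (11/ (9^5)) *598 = 5701594/ 295245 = 19.31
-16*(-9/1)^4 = -104976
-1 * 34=-34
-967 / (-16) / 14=967 / 224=4.32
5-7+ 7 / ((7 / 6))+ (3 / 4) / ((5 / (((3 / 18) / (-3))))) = 479 / 120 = 3.99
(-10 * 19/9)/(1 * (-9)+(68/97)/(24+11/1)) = 2.35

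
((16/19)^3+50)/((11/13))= 4511598/75449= 59.80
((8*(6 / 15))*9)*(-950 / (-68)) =6840 / 17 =402.35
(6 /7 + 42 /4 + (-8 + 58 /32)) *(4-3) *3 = 1737 /112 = 15.51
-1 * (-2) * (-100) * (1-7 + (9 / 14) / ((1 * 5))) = 8220 / 7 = 1174.29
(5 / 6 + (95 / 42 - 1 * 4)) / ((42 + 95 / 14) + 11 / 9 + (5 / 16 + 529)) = -912 / 583955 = -0.00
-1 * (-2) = 2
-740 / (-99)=740 / 99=7.47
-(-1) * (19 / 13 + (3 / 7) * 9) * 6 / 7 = 2904 / 637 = 4.56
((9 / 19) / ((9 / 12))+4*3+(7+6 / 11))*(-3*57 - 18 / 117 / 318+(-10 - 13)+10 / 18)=-3903.14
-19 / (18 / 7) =-133 / 18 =-7.39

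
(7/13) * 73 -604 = -564.69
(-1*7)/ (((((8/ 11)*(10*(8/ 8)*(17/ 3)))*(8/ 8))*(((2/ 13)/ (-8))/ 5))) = 3003/ 68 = 44.16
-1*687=-687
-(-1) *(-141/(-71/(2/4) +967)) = -47/275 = -0.17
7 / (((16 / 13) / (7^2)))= 4459 / 16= 278.69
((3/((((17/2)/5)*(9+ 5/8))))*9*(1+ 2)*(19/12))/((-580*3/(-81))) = 13851/37961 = 0.36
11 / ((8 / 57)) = 627 / 8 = 78.38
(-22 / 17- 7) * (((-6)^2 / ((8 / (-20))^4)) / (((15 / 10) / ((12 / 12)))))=-264375 / 34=-7775.74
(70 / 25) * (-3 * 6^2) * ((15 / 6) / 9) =-84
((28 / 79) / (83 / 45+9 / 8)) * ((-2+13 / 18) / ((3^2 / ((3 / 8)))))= -1610 / 253353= -0.01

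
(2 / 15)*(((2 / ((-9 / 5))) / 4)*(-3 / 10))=0.01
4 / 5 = 0.80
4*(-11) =-44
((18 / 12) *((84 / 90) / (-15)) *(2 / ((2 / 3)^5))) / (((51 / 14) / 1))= -1323 / 3400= -0.39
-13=-13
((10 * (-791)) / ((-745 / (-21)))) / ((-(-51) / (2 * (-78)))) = 1727544 / 2533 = 682.02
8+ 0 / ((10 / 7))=8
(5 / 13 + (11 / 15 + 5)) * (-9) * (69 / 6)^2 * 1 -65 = -1910191 / 260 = -7346.89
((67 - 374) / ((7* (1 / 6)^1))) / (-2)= 921 / 7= 131.57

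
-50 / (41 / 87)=-4350 / 41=-106.10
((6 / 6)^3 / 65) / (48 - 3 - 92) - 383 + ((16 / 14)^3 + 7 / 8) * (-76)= -1179783641 / 2095730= -562.95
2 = 2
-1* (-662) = 662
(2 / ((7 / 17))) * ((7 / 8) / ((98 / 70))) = 85 / 28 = 3.04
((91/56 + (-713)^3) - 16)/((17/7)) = -149251163.51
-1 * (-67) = 67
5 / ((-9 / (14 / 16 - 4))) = 125 / 72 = 1.74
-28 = -28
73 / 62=1.18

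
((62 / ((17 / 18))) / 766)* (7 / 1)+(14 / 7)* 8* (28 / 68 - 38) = -3911886 / 6511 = -600.81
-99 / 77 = -1.29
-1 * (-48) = 48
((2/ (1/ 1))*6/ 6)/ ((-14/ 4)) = -4/ 7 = -0.57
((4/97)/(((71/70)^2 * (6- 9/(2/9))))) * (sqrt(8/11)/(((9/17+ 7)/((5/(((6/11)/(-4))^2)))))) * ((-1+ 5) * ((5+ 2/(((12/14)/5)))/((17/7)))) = -188650000 * sqrt(22)/910964151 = -0.97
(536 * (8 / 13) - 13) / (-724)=-4119 / 9412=-0.44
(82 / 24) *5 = 205 / 12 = 17.08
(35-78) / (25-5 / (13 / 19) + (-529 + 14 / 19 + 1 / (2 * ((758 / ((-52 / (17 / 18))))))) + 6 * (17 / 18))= 205293309 / 2410718756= 0.09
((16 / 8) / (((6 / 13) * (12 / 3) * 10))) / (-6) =-13 / 720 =-0.02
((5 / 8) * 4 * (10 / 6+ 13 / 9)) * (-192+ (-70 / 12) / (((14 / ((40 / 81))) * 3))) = -9801260 / 6561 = -1493.87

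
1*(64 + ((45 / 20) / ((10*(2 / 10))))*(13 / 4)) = 2165 / 32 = 67.66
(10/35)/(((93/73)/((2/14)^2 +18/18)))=7300/31899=0.23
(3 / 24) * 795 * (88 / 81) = 2915 / 27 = 107.96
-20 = -20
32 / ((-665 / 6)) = -192 / 665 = -0.29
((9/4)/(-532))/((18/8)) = -1/532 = -0.00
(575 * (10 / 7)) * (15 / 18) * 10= 143750 / 21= 6845.24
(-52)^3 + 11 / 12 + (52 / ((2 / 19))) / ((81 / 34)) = -45489511 / 324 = -140399.73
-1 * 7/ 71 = -7/ 71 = -0.10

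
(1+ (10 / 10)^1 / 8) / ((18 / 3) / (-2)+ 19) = 0.07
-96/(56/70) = -120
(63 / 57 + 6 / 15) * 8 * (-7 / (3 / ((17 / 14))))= -9724 / 285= -34.12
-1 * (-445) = 445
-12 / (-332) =3 / 83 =0.04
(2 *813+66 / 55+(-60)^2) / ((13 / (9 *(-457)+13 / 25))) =-2687094432 / 1625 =-1653596.57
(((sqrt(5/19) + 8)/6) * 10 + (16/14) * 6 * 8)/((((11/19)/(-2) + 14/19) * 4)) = 38.58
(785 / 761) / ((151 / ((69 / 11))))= 54165 / 1264021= 0.04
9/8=1.12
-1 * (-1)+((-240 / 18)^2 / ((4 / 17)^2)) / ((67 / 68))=1965803 / 603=3260.04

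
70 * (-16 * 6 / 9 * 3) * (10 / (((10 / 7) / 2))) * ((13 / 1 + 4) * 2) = -1066240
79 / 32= 2.47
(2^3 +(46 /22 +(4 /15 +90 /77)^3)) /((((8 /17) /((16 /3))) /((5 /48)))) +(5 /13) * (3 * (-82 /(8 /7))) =-19435909509923 /288437549400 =-67.38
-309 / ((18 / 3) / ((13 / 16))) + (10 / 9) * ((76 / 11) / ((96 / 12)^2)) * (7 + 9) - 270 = -981841 / 3168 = -309.92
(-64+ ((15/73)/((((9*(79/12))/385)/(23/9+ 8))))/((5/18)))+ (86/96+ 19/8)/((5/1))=-17451701/1384080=-12.61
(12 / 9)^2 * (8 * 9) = 128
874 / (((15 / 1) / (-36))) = -10488 / 5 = -2097.60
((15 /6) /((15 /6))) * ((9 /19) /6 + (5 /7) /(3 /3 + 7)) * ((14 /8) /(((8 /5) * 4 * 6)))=895 /116736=0.01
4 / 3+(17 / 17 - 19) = -50 / 3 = -16.67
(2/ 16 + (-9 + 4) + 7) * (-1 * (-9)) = 153/ 8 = 19.12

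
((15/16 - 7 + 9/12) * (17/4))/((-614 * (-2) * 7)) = -1445/550144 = -0.00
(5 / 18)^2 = 25 / 324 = 0.08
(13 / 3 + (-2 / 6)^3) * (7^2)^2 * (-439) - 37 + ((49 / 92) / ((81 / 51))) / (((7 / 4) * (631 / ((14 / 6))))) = -4528500.85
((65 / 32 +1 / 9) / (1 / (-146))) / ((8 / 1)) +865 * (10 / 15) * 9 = 5933839 / 1152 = 5150.90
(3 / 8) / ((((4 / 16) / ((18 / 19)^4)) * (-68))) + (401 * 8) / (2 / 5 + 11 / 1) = 1870194022 / 6646371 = 281.39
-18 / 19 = -0.95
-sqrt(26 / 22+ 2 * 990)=-sqrt(239723) / 11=-44.51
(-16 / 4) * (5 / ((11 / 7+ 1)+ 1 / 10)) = -7.49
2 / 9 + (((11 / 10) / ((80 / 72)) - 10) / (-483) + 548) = 79440103 / 144900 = 548.24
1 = 1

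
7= 7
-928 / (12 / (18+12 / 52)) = -18328 / 13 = -1409.85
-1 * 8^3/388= -128/97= -1.32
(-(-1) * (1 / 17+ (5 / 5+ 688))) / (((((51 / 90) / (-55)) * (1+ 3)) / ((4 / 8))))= -8359.90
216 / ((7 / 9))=1944 / 7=277.71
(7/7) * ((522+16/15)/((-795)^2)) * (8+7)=0.01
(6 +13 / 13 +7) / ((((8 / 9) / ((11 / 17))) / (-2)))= -693 / 34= -20.38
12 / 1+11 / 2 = 35 / 2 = 17.50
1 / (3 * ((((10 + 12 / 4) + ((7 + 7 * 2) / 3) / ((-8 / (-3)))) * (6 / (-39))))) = -52 / 375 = -0.14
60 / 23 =2.61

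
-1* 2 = -2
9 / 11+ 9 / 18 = 1.32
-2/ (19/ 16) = -32/ 19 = -1.68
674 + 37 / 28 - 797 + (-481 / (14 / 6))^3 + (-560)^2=-11588648971 / 1372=-8446537.15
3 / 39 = 0.08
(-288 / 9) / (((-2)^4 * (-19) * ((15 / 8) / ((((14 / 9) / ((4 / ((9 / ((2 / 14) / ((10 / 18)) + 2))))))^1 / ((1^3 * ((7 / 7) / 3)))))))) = 392 / 1501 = 0.26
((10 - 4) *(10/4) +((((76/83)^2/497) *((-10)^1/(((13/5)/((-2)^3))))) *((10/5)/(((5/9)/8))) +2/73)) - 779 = -2477455778370/3249217517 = -762.48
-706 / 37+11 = -299 / 37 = -8.08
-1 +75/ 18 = 19/ 6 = 3.17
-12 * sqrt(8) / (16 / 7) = -21 * sqrt(2) / 2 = -14.85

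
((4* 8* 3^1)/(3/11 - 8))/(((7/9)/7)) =-111.81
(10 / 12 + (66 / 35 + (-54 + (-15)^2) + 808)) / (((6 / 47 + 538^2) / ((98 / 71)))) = 67826969 / 14488125810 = 0.00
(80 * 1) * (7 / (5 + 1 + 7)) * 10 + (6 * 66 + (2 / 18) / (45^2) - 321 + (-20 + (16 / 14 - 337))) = 248625541 / 1658475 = 149.91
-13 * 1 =-13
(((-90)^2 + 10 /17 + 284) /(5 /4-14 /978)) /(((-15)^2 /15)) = 92934776 /205445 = 452.36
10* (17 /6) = 85 /3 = 28.33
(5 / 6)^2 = 25 / 36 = 0.69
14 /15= 0.93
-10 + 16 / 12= -26 / 3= -8.67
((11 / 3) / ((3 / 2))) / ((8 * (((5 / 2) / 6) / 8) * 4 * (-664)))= -0.00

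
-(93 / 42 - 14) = 165 / 14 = 11.79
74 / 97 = 0.76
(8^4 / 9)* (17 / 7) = 1105.27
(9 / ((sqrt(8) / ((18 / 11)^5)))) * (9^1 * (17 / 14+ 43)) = 11842631244 * sqrt(2) / 1127357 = 14855.99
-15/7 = -2.14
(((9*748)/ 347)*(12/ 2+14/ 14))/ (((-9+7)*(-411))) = 7854/ 47539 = 0.17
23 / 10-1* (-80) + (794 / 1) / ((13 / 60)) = 3746.92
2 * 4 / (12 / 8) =16 / 3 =5.33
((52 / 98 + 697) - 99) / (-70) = -14664 / 1715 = -8.55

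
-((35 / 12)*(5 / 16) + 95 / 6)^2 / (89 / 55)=-568492375 / 3280896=-173.27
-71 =-71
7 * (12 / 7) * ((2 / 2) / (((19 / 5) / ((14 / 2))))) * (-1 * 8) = -3360 / 19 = -176.84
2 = 2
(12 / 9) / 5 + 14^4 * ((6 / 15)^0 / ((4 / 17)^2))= 10408339 / 15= 693889.27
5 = 5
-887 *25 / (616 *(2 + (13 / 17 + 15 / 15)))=-9.56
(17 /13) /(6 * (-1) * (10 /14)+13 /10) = -1190 /2717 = -0.44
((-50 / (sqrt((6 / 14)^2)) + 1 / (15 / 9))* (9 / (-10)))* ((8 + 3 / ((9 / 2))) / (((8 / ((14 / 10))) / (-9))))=-1425879 / 1000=-1425.88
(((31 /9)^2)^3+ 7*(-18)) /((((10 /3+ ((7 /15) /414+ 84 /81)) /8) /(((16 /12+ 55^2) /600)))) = 68537257131182 /4809009609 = 14251.84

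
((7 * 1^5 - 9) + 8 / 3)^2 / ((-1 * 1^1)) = -4 / 9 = -0.44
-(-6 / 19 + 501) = -9513 / 19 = -500.68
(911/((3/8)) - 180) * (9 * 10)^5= 13282088400000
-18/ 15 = -6/ 5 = -1.20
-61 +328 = 267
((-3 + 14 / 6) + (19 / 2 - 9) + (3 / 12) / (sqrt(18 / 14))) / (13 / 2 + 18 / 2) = -1 / 93 + sqrt(7) / 186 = 0.00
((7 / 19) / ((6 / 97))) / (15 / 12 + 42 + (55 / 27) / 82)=501102 / 3640799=0.14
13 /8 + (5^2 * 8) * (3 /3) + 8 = 1677 /8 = 209.62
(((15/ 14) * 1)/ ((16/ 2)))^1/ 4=15/ 448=0.03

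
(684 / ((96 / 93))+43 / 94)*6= 747957 / 188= 3978.49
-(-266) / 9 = 266 / 9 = 29.56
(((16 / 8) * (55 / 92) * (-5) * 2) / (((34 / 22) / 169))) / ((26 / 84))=-1651650 / 391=-4224.17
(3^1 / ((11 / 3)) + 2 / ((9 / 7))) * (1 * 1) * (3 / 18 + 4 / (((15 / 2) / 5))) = 3995 / 594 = 6.73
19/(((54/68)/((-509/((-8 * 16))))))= 164407/1728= 95.14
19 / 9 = 2.11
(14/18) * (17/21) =17/27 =0.63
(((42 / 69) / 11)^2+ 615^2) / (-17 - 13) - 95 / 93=-250188246467 / 19842790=-12608.52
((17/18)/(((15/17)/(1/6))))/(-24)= -289/38880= -0.01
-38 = -38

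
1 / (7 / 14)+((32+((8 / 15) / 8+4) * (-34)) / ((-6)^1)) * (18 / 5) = 1644 / 25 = 65.76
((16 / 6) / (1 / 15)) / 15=8 / 3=2.67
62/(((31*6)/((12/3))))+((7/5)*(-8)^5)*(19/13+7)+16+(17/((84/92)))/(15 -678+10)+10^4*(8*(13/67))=-4450761922541/11944023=-372635.08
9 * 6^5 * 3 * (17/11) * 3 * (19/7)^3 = 73443099168/3773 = 19465438.42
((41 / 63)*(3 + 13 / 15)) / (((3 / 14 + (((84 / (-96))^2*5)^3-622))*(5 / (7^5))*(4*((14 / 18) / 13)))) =-374182903808 / 5988685875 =-62.48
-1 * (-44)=44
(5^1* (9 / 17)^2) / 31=405 / 8959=0.05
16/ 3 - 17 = -35/ 3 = -11.67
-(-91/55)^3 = 753571/166375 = 4.53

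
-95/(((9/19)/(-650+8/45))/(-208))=-2195723296/81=-27107695.01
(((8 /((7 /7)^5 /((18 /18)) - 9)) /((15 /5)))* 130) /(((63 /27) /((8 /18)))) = -520 /63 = -8.25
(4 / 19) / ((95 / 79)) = 316 / 1805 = 0.18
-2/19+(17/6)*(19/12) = 5993/1368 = 4.38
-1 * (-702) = 702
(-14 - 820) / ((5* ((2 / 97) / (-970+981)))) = -444939 / 5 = -88987.80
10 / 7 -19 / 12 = -13 / 84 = -0.15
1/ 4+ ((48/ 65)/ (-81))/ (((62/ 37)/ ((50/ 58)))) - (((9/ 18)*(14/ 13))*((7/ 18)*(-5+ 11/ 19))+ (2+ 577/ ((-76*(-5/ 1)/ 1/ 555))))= -5057461399/ 5995431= -843.55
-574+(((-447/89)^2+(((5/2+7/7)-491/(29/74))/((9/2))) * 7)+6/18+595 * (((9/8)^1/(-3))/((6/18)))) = -5809473271/1837672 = -3161.32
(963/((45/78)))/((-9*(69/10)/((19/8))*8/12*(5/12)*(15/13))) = -343577/1725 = -199.18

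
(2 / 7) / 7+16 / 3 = 790 / 147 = 5.37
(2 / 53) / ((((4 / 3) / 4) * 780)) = 0.00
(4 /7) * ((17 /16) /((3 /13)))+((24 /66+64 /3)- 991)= -297735 /308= -966.67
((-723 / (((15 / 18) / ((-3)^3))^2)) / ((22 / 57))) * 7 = -3785395194 / 275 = -13765073.43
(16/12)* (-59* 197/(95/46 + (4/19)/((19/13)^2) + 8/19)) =-14668876888/2446647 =-5995.50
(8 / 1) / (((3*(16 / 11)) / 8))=44 / 3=14.67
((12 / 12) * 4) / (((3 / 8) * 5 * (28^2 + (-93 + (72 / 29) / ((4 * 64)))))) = 0.00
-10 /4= -5 /2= -2.50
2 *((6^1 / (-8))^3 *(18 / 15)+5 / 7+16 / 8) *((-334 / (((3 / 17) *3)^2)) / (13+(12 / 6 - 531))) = 119354399 / 11702880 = 10.20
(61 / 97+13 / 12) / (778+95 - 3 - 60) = 1993 / 942840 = 0.00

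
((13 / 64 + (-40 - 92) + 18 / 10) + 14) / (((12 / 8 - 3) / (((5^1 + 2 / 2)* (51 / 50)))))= 1893069 / 4000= 473.27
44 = 44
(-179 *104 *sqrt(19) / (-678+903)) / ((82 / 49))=-456092 *sqrt(19) / 9225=-215.51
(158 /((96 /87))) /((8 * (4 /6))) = 6873 /256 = 26.85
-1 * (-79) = 79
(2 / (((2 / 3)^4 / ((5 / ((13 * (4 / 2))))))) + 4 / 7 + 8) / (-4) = -2.63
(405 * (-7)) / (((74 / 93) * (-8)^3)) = 6.96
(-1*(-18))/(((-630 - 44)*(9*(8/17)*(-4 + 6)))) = -17/5392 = -0.00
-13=-13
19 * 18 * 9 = 3078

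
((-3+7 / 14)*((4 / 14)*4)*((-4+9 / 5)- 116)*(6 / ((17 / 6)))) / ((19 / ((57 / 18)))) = 14184 / 119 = 119.19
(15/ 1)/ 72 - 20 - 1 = -499/ 24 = -20.79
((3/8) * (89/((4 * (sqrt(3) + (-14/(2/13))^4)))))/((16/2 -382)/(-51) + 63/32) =54928543761/4199355071603305574 -801 * sqrt(3)/4199355071603305574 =0.00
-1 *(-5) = 5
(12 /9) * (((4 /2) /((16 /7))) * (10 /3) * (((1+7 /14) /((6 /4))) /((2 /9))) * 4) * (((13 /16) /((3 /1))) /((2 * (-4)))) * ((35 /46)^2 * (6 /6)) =-557375 /406272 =-1.37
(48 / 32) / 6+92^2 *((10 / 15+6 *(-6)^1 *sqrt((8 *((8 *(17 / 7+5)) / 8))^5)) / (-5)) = -67697 / 60+210923421696 *sqrt(182) / 1715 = 1659189850.17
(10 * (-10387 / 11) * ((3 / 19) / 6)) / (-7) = 35.50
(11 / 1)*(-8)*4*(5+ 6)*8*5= -154880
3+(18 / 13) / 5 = 3.28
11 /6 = 1.83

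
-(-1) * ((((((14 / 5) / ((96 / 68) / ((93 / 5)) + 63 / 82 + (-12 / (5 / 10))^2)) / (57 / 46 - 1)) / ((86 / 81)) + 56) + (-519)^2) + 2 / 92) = 31766487456603021 / 117908233850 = 269417.04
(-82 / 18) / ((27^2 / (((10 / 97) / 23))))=-410 / 14637591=-0.00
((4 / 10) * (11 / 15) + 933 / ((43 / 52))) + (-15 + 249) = 4394296 / 3225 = 1362.57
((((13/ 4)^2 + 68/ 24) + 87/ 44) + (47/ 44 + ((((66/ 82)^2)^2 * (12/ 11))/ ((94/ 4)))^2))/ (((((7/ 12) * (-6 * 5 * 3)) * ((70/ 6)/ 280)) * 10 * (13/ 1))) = -153125088178158961097/ 2648450779643912593350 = -0.06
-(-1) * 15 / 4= 15 / 4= 3.75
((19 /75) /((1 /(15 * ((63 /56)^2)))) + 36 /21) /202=14613 /452480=0.03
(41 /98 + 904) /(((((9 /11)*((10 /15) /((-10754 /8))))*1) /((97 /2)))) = -508510476947 /4704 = -108101717.04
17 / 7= 2.43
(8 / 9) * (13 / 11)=104 / 99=1.05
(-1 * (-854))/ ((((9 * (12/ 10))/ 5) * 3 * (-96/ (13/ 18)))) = -138775/ 139968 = -0.99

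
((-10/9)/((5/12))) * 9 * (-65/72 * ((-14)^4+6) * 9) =7492290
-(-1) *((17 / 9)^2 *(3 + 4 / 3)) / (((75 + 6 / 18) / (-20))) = -37570 / 9153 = -4.10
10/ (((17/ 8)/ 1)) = 80/ 17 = 4.71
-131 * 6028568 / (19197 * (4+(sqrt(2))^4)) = -98717801 / 19197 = -5142.36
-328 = -328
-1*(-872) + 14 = 886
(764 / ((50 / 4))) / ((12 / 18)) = 2292 / 25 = 91.68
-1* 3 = -3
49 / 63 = 7 / 9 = 0.78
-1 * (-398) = 398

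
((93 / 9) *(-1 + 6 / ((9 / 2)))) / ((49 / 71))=2201 / 441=4.99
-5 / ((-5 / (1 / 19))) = 1 / 19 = 0.05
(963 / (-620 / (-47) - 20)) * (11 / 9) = -55319 / 320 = -172.87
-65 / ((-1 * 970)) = 13 / 194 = 0.07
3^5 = 243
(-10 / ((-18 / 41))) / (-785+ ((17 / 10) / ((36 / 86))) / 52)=-213200 / 7346869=-0.03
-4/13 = -0.31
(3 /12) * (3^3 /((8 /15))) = 405 /32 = 12.66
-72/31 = -2.32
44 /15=2.93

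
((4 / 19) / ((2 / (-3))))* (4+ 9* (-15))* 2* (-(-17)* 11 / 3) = 97988 / 19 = 5157.26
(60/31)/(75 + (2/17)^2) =17340/672049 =0.03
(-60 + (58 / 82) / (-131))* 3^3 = -8701803 / 5371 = -1620.15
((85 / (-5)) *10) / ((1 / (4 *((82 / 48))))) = -3485 / 3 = -1161.67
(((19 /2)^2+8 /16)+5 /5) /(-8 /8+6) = 367 /20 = 18.35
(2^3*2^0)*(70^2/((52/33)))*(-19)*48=-294940800/13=-22687753.85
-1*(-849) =849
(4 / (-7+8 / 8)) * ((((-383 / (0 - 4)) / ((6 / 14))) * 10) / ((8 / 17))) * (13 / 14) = -423215 / 144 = -2938.99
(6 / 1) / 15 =2 / 5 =0.40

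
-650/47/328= -325/7708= -0.04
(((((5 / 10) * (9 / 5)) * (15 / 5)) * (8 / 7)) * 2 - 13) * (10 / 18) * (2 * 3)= -478 / 21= -22.76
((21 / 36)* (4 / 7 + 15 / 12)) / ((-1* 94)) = -0.01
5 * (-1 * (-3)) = 15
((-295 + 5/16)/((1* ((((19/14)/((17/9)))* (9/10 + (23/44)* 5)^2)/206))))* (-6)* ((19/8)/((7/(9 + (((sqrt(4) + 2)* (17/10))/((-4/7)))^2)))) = 15045513752665/7170348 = 2098296.17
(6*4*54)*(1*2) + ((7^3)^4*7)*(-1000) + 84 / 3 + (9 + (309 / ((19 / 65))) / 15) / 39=-71794756709644070 / 741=-96889010404377.96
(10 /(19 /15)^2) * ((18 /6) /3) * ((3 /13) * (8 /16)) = 3375 /4693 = 0.72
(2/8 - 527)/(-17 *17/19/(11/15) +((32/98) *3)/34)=366822379/14424156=25.43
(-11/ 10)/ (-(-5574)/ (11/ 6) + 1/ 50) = -605/ 1672211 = -0.00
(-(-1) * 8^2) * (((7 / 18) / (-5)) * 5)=-224 / 9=-24.89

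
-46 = -46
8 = 8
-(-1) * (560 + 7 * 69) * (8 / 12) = 2086 / 3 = 695.33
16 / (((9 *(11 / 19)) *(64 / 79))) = 1501 / 396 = 3.79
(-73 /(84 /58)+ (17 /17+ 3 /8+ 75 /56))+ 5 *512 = 105517 /42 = 2512.31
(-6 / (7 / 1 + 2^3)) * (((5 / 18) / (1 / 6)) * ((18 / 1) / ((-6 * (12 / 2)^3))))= 1 / 108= 0.01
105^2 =11025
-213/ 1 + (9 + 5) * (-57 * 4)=-3405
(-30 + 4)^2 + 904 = 1580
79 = 79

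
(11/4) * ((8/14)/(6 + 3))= 11/63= 0.17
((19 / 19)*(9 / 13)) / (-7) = -9 / 91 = -0.10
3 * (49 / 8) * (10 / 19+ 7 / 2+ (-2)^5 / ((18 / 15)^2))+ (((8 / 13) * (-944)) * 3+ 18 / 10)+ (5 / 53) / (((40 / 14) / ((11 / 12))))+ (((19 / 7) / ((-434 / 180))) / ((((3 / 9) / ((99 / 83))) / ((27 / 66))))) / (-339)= -7740956759831299 / 3730071255820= -2075.28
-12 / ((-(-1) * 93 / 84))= -336 / 31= -10.84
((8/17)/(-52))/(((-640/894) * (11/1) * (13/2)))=447/2528240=0.00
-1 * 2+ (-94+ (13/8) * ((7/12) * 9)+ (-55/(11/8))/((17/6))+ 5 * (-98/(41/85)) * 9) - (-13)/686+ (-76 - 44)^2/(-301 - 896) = -1345448199667/145355168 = -9256.28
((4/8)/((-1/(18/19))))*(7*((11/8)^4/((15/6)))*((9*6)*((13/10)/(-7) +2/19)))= 380680641/18483200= 20.60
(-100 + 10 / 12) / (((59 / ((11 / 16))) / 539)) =-622.84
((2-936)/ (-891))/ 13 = 934/ 11583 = 0.08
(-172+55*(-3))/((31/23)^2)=-178273/961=-185.51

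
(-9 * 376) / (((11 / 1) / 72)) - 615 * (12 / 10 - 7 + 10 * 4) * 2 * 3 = -1631826 / 11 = -148347.82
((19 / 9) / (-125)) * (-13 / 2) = 247 / 2250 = 0.11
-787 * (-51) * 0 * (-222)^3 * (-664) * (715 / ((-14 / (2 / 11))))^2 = 0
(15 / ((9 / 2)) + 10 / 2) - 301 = -878 / 3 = -292.67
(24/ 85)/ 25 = 24/ 2125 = 0.01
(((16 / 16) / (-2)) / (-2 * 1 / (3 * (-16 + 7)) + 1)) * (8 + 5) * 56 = -9828 / 29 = -338.90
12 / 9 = 4 / 3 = 1.33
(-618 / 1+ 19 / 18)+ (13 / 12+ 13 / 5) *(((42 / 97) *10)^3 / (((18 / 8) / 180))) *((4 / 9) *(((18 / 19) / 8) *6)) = 2165207072365 / 312134166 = 6936.78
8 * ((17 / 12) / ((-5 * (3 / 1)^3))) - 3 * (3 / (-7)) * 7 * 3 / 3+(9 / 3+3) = 6041 / 405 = 14.92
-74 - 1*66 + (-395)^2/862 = 35345/862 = 41.00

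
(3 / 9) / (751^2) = 1 / 1692003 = 0.00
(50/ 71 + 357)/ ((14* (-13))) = -25397/ 12922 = -1.97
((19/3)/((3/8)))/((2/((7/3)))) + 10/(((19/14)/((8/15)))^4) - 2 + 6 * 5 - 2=60620746622/1319500125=45.94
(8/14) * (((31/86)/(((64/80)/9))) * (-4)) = -2790/301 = -9.27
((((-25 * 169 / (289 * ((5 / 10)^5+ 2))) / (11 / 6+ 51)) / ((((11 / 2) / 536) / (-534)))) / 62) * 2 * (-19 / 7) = -135738869760 / 218680231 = -620.72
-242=-242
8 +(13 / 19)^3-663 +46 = -4174934 / 6859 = -608.68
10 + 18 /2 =19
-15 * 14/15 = -14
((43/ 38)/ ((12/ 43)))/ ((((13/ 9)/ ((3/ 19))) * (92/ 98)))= 815409/ 1727024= 0.47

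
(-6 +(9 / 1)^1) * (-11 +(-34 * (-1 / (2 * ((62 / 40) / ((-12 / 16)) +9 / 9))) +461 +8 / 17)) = 354579 / 272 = 1303.60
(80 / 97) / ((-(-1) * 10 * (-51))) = -8 / 4947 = -0.00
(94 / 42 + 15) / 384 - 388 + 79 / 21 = -1549067 / 4032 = -384.19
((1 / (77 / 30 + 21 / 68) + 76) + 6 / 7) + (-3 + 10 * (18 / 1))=745583 / 2933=254.20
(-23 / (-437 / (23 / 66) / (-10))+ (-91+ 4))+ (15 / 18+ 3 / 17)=-1837049 / 21318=-86.17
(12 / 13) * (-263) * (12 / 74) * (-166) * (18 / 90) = 3143376 / 2405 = 1307.02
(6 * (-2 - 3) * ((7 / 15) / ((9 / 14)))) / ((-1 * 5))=4.36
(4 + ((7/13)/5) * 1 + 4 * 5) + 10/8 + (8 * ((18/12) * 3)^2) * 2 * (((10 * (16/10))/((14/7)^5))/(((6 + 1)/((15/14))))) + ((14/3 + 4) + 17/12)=575564/9555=60.24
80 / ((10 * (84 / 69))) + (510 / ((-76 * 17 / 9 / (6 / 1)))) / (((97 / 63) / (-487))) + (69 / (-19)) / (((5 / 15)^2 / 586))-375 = -164864636 / 12901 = -12779.21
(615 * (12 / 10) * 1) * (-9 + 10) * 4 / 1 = 2952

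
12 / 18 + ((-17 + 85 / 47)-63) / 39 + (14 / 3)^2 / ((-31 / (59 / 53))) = -19156441 / 9034857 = -2.12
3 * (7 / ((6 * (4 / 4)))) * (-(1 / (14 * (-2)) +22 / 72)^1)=-17 / 18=-0.94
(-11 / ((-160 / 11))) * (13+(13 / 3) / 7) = 17303 / 1680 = 10.30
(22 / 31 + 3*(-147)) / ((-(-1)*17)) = -13649 / 527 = -25.90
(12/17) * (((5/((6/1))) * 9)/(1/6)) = 540/17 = 31.76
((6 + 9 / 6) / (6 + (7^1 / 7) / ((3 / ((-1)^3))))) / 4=45 / 136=0.33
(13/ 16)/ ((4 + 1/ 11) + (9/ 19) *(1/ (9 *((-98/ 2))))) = 133133/ 670144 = 0.20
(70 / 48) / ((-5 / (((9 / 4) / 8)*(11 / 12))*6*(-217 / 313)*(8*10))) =3443 / 15237120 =0.00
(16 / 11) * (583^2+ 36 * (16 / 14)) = 38072176 / 77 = 494443.84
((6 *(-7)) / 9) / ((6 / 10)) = -70 / 9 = -7.78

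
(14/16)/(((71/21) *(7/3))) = 63/568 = 0.11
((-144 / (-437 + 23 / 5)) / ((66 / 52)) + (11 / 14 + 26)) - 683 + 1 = -109032463 / 166474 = -654.95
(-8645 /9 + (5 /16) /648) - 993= -20254459 /10368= -1953.56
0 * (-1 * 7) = 0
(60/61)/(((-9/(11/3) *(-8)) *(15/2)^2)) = 22/24705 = 0.00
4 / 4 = 1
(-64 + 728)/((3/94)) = 62416/3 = 20805.33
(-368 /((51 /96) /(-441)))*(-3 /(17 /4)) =-62318592 /289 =-215635.27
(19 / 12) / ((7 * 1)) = 19 / 84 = 0.23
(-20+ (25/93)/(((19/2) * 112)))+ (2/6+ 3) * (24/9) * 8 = 15172715/296856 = 51.11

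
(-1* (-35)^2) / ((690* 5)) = -0.36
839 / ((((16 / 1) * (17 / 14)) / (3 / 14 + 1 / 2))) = 4195 / 136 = 30.85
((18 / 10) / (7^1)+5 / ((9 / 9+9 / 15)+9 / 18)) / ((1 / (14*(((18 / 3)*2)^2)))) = 26592 / 5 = 5318.40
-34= -34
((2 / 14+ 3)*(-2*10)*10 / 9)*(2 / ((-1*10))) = 880 / 63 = 13.97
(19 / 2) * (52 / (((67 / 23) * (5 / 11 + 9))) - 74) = -183597 / 268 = -685.06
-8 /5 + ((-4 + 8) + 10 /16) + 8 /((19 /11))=5819 /760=7.66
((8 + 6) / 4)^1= 7 / 2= 3.50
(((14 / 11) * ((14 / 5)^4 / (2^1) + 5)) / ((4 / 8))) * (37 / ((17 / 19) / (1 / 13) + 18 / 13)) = 258.55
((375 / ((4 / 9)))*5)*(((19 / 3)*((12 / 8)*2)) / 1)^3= 115745625 / 4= 28936406.25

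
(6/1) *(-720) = -4320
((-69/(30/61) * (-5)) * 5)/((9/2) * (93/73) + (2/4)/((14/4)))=716933/1201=596.95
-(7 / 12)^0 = -1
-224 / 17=-13.18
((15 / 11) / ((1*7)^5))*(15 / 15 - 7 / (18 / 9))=-75 / 369754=-0.00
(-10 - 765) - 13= -788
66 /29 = 2.28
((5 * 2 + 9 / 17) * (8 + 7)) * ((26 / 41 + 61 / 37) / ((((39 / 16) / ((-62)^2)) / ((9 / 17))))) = 1715621175360 / 5699369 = 301019.49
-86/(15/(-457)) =39302/15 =2620.13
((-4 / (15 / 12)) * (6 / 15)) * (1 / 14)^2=-8 / 1225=-0.01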